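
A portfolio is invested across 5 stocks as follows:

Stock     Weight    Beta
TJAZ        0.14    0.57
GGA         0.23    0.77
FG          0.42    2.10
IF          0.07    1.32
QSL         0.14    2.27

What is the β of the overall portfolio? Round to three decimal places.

1.549

β_P = Σ w_i β_i = 0.14×0.57 + 0.23×0.77 + 0.42×2.10 + 0.07×1.32 + 0.14×2.27 = 1.5491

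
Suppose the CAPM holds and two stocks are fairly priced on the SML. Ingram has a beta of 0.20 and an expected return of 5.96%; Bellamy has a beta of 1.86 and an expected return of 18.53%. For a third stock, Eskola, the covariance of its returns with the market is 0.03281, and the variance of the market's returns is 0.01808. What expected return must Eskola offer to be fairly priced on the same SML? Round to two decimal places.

MRP = (18.53% − 5.96%) / (1.86 − 0.20) = 7.5723%
R_f = 5.96% − 0.20 × 7.5723% = 4.4455%
β_Eskola = Cov / Var(R_m) = 0.03281 / 0.01808 = 1.8147
E(R_Eskola) = R_f + β × MRP = 4.4455% + 1.8147 × 7.5723% = 18.19%

18.19%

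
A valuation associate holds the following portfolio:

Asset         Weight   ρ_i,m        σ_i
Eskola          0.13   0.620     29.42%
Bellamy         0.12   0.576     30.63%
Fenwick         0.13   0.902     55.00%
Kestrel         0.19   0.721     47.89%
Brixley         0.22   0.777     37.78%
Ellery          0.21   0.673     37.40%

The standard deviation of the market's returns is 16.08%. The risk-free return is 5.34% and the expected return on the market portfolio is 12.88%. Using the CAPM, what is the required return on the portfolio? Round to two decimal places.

β_Eskola = 0.620 × 29.42% / 16.08% = 1.1344
β_Bellamy = 0.576 × 30.63% / 16.08% = 1.0972
β_Fenwick = 0.902 × 55.00% / 16.08% = 3.0852
β_Kestrel = 0.721 × 47.89% / 16.08% = 2.1473
β_Brixley = 0.777 × 37.78% / 16.08% = 1.8256
β_Ellery = 0.673 × 37.40% / 16.08% = 1.5653
β_P = Σ w_i β_i = 0.13×1.1344 + 0.12×1.0972 + 0.13×3.0852 + 0.19×2.1473 + 0.22×1.8256 + 0.21×1.5653 = 1.8185
MRP = 12.88% − 5.34% = 7.54%
E(R_P) = R_f + β_P × MRP = 5.34% + 1.8185 × 7.54% = 19.05%

19.05%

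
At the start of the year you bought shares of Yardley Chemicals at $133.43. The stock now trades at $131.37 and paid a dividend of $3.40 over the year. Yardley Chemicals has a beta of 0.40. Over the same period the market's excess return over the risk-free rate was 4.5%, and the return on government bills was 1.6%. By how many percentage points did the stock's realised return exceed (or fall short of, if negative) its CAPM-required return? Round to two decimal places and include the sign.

Realised HPR = (P1 + D1 − P0) / P0 = (131.37 + 3.40 − 133.43) / 133.43 = 1.34 / 133.43 = 1.0043%
CAPM required = R_f + β·MRP = 1.6% + 0.40 × 4.5% = 3.4000%
α = realised − required = 1.0043% − 3.4000% = -2.40%

-2.40%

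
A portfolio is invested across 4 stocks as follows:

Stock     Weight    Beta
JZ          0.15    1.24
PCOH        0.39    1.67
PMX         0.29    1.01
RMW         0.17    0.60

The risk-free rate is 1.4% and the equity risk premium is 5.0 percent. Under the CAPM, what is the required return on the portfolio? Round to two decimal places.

β_P = Σ w_i β_i = 0.15×1.24 + 0.39×1.67 + 0.29×1.01 + 0.17×0.60 = 1.2322
E(R_P) = R_f + β_P × MRP = 1.4% + 1.2322 × 5.0% = 7.56%

7.56%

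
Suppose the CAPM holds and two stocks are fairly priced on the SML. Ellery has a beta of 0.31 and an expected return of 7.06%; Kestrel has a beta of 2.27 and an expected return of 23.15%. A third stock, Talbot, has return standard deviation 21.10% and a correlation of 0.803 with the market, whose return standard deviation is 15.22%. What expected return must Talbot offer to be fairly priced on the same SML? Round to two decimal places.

MRP = (23.15% − 7.06%) / (2.27 − 0.31) = 8.2092%
R_f = 7.06% − 0.31 × 8.2092% = 4.5151%
β_Talbot = ρ·σ_i/σ_m = 0.803 × 21.10 / 15.22 = 1.1132
E(R_Talbot) = R_f + β × MRP = 4.5151% + 1.1132 × 8.2092% = 13.65%

13.65%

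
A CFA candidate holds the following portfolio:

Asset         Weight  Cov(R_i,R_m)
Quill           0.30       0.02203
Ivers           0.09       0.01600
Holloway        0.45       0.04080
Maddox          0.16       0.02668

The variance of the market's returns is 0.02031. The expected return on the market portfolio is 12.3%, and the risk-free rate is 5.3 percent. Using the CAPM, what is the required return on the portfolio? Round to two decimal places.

β_Quill = 0.02203 / 0.02031 = 1.0847
β_Ivers = 0.01600 / 0.02031 = 0.7878
β_Holloway = 0.04080 / 0.02031 = 2.0089
β_Maddox = 0.02668 / 0.02031 = 1.3136
β_P = Σ w_i β_i = 0.30×1.0847 + 0.09×0.7878 + 0.45×2.0089 + 0.16×1.3136 = 1.5105
MRP = 12.3% − 5.3% = 7.00%
E(R_P) = R_f + β_P × MRP = 5.3% + 1.5105 × 7.0% = 15.87%

15.87%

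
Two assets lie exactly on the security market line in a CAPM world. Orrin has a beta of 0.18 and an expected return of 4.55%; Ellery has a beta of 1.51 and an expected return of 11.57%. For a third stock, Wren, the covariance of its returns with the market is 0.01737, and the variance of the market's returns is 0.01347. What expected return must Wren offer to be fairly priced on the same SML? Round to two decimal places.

MRP = (11.57% − 4.55%) / (1.51 − 0.18) = 5.2782%
R_f = 4.55% − 0.18 × 5.2782% = 3.5999%
β_Wren = Cov / Var(R_m) = 0.01737 / 0.01347 = 1.2895
E(R_Wren) = R_f + β × MRP = 3.5999% + 1.2895 × 5.2782% = 10.41%

10.41%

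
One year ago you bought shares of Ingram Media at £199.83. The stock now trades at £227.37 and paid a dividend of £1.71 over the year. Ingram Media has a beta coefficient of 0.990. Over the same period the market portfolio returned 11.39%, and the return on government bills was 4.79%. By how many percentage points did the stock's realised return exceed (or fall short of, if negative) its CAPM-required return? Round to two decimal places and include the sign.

+3.31%

Realised HPR = (P1 + D1 − P0) / P0 = (227.37 + 1.71 − 199.83) / 199.83 = 29.25 / 199.83 = 14.6374%
MRP = 11.39% − 4.79% = 6.60%
CAPM required = R_f + β·MRP = 4.79% + 0.990 × 6.60% = 11.32400%
α = realised − required = 14.6374% − 11.32400% = +3.31%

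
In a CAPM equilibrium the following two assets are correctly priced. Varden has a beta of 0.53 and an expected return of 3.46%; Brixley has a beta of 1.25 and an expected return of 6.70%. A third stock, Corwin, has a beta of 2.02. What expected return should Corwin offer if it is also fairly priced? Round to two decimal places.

10.17%

MRP (SML slope) = (6.70% − 3.46%) / (1.25 − 0.53) = 3.24% / 0.72 = 4.5000%
R_f (intercept) = 3.46% − 0.53 × 4.5000% = 1.0750%
E(R_Corwin) = R_f + β × MRP = 1.0750% + 2.02 × 4.5000% = 10.17%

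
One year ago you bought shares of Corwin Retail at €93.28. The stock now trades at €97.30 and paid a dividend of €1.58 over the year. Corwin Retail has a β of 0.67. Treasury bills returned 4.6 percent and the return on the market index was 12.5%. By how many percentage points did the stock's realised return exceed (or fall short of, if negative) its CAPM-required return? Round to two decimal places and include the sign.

Realised HPR = (P1 + D1 − P0) / P0 = (97.30 + 1.58 − 93.28) / 93.28 = 5.60 / 93.28 = 6.0034%
MRP = 12.5% − 4.6% = 7.90%
CAPM required = R_f + β·MRP = 4.6% + 0.67 × 7.9% = 9.8930%
α = realised − required = 6.0034% − 9.8930% = -3.89%

-3.89%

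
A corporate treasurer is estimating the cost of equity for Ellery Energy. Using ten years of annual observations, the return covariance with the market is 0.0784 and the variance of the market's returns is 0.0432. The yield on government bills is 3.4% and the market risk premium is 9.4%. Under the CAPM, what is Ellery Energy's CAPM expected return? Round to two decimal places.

β = Cov(R_i, R_m) / Var(R_m) = 0.0784 / 0.0432 = 1.8148
E(R) = R_f + β × MRP = 3.4% + 1.8148 × 9.4% = 20.46%

20.46%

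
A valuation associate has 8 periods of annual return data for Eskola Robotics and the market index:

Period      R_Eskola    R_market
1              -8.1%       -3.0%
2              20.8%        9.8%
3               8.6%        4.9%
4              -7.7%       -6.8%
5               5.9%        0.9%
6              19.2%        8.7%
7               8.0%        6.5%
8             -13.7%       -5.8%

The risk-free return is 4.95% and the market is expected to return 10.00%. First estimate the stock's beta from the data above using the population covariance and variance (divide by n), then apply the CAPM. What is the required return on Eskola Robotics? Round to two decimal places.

Mean R_i = (-8.1 + 20.8 + 8.6 − 7.7 + 5.9 + 19.2 + 8.0 − 13.7) / 8 = 4.1250%
Mean R_m = (-3.0 + 9.8 + 4.9 − 6.8 + 0.9 + 8.7 + 6.5 − 5.8) / 8 = 1.9000%
Σ(R_i − R̄_i)(R_m − R̄_m) = 563.7500  ⇒  Cov = 563.7500 / 8 = 70.4688
Σ(R_m − R̄_m)² = 298.8000  ⇒  Var(R_m) = 298.8000 / 8 = 37.3500
β = Cov / Var(R_m) = 70.4688 / 37.3500 = 1.8867
MRP = 10.00% − 4.95% = 5.05%
E(R) = R_f + β × MRP = 4.95% + 1.8867 × 5.05% = 14.48%

14.48%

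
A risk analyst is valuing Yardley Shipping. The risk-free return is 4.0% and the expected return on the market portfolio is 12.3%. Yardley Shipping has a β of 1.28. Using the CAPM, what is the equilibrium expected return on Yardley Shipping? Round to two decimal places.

14.62%

Market risk premium = E(R_m) − R_f = 12.3% − 4.0% = 8.30%
E(R) = R_f + β × MRP = 4.0% + 1.28 × 8.3% = 14.62%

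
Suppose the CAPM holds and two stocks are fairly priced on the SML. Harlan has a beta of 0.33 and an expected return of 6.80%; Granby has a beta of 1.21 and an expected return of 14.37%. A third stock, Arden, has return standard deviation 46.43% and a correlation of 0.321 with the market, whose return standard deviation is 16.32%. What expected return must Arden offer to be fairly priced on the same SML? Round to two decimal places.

11.82%

MRP = (14.37% − 6.80%) / (1.21 − 0.33) = 8.6023%
R_f = 6.80% − 0.33 × 8.6023% = 3.9612%
β_Arden = ρ·σ_i/σ_m = 0.321 × 46.43 / 16.32 = 0.9132
E(R_Arden) = R_f + β × MRP = 3.9612% + 0.9132 × 8.6023% = 11.82%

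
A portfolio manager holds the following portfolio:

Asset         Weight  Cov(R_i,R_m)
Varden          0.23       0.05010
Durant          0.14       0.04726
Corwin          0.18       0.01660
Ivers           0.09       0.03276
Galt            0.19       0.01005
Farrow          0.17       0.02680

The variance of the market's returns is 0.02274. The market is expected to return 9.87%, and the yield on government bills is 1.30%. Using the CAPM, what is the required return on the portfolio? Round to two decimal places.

12.81%

β_Varden = 0.05010 / 0.02274 = 2.2032
β_Durant = 0.04726 / 0.02274 = 2.0783
β_Corwin = 0.01660 / 0.02274 = 0.7300
β_Ivers = 0.03276 / 0.02274 = 1.4406
β_Galt = 0.01005 / 0.02274 = 0.4420
β_Farrow = 0.02680 / 0.02274 = 1.1785
β_P = Σ w_i β_i = 0.23×2.2032 + 0.14×2.0783 + 0.18×0.7300 + 0.09×1.4406 + 0.19×0.4420 + 0.17×1.1785 = 1.3431
MRP = 9.87% − 1.30% = 8.57%
E(R_P) = R_f + β_P × MRP = 1.30% + 1.3431 × 8.57% = 12.81%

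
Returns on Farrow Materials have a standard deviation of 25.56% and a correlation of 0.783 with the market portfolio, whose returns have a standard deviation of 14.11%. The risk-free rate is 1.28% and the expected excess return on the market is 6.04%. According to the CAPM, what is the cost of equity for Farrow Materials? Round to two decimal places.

9.85%

β = ρ × σ_i / σ_m = 0.783 × 25.56% / 14.11% = 1.4184
E(R) = 1.28% + 1.4184 × 6.04% = 9.85%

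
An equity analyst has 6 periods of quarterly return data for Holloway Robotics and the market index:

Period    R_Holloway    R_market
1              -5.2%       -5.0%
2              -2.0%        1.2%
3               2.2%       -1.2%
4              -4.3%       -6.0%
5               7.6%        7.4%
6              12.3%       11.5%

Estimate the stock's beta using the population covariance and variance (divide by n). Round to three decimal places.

0.958

Mean R_i = (-5.2 − 2.0 + 2.2 − 4.3 + 7.6 + 12.3) / 6 = 1.7667%
Mean R_m = (-5.0 + 1.2 − 1.2 − 6.0 + 7.4 + 11.5) / 6 = 1.3167%
Σ(R_i − R̄_i)(R_m − R̄_m) = 230.4933  ⇒  Cov = 230.4933 / 6 = 38.4156
Σ(R_m − R̄_m)² = 240.4883  ⇒  Var(R_m) = 240.4883 / 6 = 40.0814
β = Cov / Var(R_m) = 38.4156 / 40.0814 = 0.9584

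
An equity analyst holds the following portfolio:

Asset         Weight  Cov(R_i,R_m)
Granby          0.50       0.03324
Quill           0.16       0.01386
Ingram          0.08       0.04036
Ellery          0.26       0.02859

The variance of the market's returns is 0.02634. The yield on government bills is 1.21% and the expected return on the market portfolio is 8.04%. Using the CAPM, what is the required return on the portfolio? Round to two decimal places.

β_Granby = 0.03324 / 0.02634 = 1.2620
β_Quill = 0.01386 / 0.02634 = 0.5262
β_Ingram = 0.04036 / 0.02634 = 1.5323
β_Ellery = 0.02859 / 0.02634 = 1.0854
β_P = Σ w_i β_i = 0.50×1.2620 + 0.16×0.5262 + 0.08×1.5323 + 0.26×1.0854 = 1.1200
MRP = 8.04% − 1.21% = 6.83%
E(R_P) = R_f + β_P × MRP = 1.21% + 1.1200 × 6.83% = 8.86%

8.86%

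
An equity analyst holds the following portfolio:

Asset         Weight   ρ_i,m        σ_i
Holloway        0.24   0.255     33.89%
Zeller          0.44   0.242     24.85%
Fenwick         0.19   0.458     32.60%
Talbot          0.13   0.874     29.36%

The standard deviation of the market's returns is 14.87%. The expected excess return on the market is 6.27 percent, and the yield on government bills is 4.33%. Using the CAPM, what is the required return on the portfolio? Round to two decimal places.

8.92%

β_Holloway = 0.255 × 33.89% / 14.87% = 0.5812
β_Zeller = 0.242 × 24.85% / 14.87% = 0.4044
β_Fenwick = 0.458 × 32.60% / 14.87% = 1.0041
β_Talbot = 0.874 × 29.36% / 14.87% = 1.7257
β_P = Σ w_i β_i = 0.24×0.5812 + 0.44×0.4044 + 0.19×1.0041 + 0.13×1.7257 = 0.7325
E(R_P) = R_f + β_P × MRP = 4.33% + 0.7325 × 6.27% = 8.92%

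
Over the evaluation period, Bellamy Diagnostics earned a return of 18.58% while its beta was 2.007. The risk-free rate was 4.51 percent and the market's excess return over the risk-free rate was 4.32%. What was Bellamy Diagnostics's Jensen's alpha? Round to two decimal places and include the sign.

+5.40%

CAPM benchmark = R_f + β(R_m − R_f) = 4.51% + 2.007 × 4.32% = 13.18024%
α = actual − benchmark = 18.58% − 13.18024% = +5.40%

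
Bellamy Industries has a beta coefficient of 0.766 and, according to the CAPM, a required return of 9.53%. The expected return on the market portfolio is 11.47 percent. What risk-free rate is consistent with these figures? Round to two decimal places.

3.18%

E(R) = R_f + β(E(R_m) − R_f) = R_f(1 − β) + β·E(R_m)
9.53% = R_f × (1 − 0.766) + 0.766 × 11.47%
9.53% = R_f × 0.234 + 8.78602%
R_f = (9.53% − 8.78602%) / 0.234 = 3.18%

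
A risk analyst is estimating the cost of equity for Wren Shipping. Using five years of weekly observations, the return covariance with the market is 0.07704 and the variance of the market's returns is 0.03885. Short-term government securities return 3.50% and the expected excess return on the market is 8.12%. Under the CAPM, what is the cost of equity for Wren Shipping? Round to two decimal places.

β = Cov(R_i, R_m) / Var(R_m) = 0.07704 / 0.03885 = 1.9830
E(R) = R_f + β × MRP = 3.50% + 1.9830 × 8.12% = 19.60%

19.60%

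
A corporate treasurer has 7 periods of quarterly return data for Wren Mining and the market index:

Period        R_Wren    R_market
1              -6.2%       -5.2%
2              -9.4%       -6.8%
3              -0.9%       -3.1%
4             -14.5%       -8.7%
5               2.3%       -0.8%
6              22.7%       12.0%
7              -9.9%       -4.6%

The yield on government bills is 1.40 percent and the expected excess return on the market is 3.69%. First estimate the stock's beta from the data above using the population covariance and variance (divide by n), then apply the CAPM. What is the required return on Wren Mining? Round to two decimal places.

7.97%

Mean R_i = (-6.2 − 9.4 − 0.9 − 14.5 + 2.3 + 22.7 − 9.9) / 7 = -2.2714%
Mean R_m = (-5.2 − 6.8 − 3.1 − 8.7 − 0.8 + 12.0 − 4.6) / 7 = -2.4571%
Σ(R_i − R̄_i)(R_m − R̄_m) = 502.1314  ⇒  Cov = 502.1314 / 7 = 71.7331
Σ(R_m − R̄_m)² = 282.1171  ⇒  Var(R_m) = 282.1171 / 7 = 40.3024
β = Cov / Var(R_m) = 71.7331 / 40.3024 = 1.7799
E(R) = R_f + β × MRP = 1.40% + 1.7799 × 3.69% = 7.97%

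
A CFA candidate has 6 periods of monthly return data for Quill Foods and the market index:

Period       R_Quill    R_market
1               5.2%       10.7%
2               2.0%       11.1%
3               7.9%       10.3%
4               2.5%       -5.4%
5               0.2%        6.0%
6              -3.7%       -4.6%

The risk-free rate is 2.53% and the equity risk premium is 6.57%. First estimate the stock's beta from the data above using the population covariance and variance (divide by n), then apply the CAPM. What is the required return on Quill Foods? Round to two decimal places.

4.68%

Mean R_i = (5.2 + 2.0 + 7.9 + 2.5 + 0.2 − 3.7) / 6 = 2.3500%
Mean R_m = (10.7 + 11.1 + 10.3 − 5.4 + 6.0 − 4.6) / 6 = 4.6833%
Σ(R_i − R̄_i)(R_m − R̄_m) = 97.8950  ⇒  Cov = 97.8950 / 6 = 16.3158
Σ(R_m − R̄_m)² = 298.5083  ⇒  Var(R_m) = 298.5083 / 6 = 49.7514
β = Cov / Var(R_m) = 16.3158 / 49.7514 = 0.3279
E(R) = R_f + β × MRP = 2.53% + 0.3279 × 6.57% = 4.68%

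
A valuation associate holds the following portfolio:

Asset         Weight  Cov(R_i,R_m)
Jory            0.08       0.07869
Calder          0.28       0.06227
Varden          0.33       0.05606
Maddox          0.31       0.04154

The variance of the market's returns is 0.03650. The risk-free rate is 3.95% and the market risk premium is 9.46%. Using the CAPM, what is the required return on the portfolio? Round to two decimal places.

β_Jory = 0.07869 / 0.03650 = 2.1559
β_Calder = 0.06227 / 0.03650 = 1.7060
β_Varden = 0.05606 / 0.03650 = 1.5359
β_Maddox = 0.04154 / 0.03650 = 1.1381
β_P = Σ w_i β_i = 0.08×2.1559 + 0.28×1.7060 + 0.33×1.5359 + 0.31×1.1381 = 1.5098
E(R_P) = R_f + β_P × MRP = 3.95% + 1.5098 × 9.46% = 18.23%

18.23%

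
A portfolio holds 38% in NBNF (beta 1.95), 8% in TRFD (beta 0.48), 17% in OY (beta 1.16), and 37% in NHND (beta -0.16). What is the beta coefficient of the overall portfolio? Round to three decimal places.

β_P = Σ w_i β_i = 0.38×1.95 + 0.08×0.48 + 0.17×1.16 + 0.37×-0.16 = 0.9174

0.917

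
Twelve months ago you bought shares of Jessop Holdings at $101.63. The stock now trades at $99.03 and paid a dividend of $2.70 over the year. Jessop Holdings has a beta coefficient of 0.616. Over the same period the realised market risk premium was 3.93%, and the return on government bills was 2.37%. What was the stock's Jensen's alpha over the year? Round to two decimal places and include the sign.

-4.69%

Realised HPR = (P1 + D1 − P0) / P0 = (99.03 + 2.70 − 101.63) / 101.63 = 0.10 / 101.63 = 0.0984%
CAPM required = R_f + β·MRP = 2.37% + 0.616 × 3.93% = 4.79088%
α = realised − required = 0.0984% − 4.79088% = -4.69%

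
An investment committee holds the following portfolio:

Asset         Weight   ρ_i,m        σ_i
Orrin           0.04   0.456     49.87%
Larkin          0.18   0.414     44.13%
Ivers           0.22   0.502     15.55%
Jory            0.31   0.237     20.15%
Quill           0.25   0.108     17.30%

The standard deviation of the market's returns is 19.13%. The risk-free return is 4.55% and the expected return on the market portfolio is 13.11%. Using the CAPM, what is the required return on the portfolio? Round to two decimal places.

β_Orrin = 0.456 × 49.87% / 19.13% = 1.1887
β_Larkin = 0.414 × 44.13% / 19.13% = 0.9550
β_Ivers = 0.502 × 15.55% / 19.13% = 0.4081
β_Jory = 0.237 × 20.15% / 19.13% = 0.2496
β_Quill = 0.108 × 17.30% / 19.13% = 0.0977
β_P = Σ w_i β_i = 0.04×1.1887 + 0.18×0.9550 + 0.22×0.4081 + 0.31×0.2496 + 0.25×0.0977 = 0.4110
MRP = 13.11% − 4.55% = 8.56%
E(R_P) = R_f + β_P × MRP = 4.55% + 0.4110 × 8.56% = 8.07%

8.07%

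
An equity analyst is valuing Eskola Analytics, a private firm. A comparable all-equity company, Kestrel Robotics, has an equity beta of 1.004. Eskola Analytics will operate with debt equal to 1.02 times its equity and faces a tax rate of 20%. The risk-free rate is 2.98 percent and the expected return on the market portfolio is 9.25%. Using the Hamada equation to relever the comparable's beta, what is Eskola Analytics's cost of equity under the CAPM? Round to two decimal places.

14.41%

β_L = β_U × [1 + (1 − t)(D/E)] = 1.004 × [1 + (1 − 0.20) × 1.02]
    = 1.004 × [1 + 0.80 × 1.02] = 1.004 × 1.8160 = 1.8233
MRP = 9.25% − 2.98% = 6.27%
E(R) = R_f + β_L × MRP = 2.98% + 1.8233 × 6.27% = 14.41%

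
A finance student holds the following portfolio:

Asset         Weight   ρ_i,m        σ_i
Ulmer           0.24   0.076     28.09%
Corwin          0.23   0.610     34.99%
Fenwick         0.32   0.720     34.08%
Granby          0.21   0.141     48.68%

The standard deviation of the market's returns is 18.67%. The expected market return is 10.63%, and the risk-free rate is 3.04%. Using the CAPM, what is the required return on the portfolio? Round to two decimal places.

β_Ulmer = 0.076 × 28.09% / 18.67% = 0.1143
β_Corwin = 0.610 × 34.99% / 18.67% = 1.1432
β_Fenwick = 0.720 × 34.08% / 18.67% = 1.3143
β_Granby = 0.141 × 48.68% / 18.67% = 0.3676
β_P = Σ w_i β_i = 0.24×0.1143 + 0.23×1.1432 + 0.32×1.3143 + 0.21×0.3676 = 0.7881
MRP = 10.63% − 3.04% = 7.59%
E(R_P) = R_f + β_P × MRP = 3.04% + 0.7881 × 7.59% = 9.02%

9.02%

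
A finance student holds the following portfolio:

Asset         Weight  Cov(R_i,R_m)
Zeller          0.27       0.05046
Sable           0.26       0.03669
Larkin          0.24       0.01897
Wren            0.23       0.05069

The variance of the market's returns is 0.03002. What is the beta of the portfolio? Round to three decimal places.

1.312

β_Zeller = 0.05046 / 0.03002 = 1.6809
β_Sable = 0.03669 / 0.03002 = 1.2222
β_Larkin = 0.01897 / 0.03002 = 0.6319
β_Wren = 0.05069 / 0.03002 = 1.6885
β_P = Σ w_i β_i = 0.27×1.6809 + 0.26×1.2222 + 0.24×0.6319 + 0.23×1.6885 = 1.3116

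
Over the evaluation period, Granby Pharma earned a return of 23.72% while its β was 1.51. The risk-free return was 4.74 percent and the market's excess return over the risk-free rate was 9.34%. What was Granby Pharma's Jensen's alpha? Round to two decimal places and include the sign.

+4.88%

CAPM benchmark = R_f + β(R_m − R_f) = 4.74% + 1.51 × 9.34% = 18.8434%
α = actual − benchmark = 23.72% − 18.8434% = +4.88%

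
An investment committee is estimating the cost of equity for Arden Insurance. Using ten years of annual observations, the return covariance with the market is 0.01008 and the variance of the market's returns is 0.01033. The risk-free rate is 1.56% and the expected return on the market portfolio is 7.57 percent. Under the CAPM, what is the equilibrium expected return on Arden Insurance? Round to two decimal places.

7.42%

β = Cov(R_i, R_m) / Var(R_m) = 0.01008 / 0.01033 = 0.9758
MRP = 7.57% − 1.56% = 6.01%
E(R) = R_f + β × MRP = 1.56% + 0.9758 × 6.01% = 7.42%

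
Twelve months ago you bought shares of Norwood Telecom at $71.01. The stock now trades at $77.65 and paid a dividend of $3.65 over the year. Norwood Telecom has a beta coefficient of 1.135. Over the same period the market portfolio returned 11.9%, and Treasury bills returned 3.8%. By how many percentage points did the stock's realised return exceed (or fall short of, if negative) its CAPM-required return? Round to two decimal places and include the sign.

+1.50%

Realised HPR = (P1 + D1 − P0) / P0 = (77.65 + 3.65 − 71.01) / 71.01 = 10.29 / 71.01 = 14.4909%
MRP = 11.9% − 3.8% = 8.10%
CAPM required = R_f + β·MRP = 3.8% + 1.135 × 8.1% = 12.9935%
α = realised − required = 14.4909% − 12.9935% = +1.50%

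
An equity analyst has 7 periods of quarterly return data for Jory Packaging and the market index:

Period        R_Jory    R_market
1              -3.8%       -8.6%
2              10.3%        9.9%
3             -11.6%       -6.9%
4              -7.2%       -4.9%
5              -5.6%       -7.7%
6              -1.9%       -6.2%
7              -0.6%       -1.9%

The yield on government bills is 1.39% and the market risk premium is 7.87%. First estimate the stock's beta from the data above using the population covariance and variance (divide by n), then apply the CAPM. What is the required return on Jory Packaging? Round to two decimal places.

8.72%

Mean R_i = (-3.8 + 10.3 − 11.6 − 7.2 − 5.6 − 1.9 − 0.6) / 7 = -2.9143%
Mean R_m = (-8.6 + 9.9 − 6.9 − 4.9 − 7.7 − 6.2 − 1.9) / 7 = -3.7571%
Σ(R_i − R̄_i)(R_m − R̄_m) = 229.3643  ⇒  Cov = 229.3643 / 7 = 32.7663
Σ(R_m − R̄_m)² = 246.1171  ⇒  Var(R_m) = 246.1171 / 7 = 35.1596
β = Cov / Var(R_m) = 32.7663 / 35.1596 = 0.9319
E(R) = R_f + β × MRP = 1.39% + 0.9319 × 7.87% = 8.72%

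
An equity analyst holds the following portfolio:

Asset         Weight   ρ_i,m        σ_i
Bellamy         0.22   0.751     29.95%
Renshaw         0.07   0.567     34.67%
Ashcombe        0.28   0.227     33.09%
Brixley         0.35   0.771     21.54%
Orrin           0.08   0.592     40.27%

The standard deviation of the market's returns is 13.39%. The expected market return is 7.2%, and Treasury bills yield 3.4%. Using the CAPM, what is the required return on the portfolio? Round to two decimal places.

β_Bellamy = 0.751 × 29.95% / 13.39% = 1.6798
β_Renshaw = 0.567 × 34.67% / 13.39% = 1.4681
β_Ashcombe = 0.227 × 33.09% / 13.39% = 0.5610
β_Brixley = 0.771 × 21.54% / 13.39% = 1.2403
β_Orrin = 0.592 × 40.27% / 13.39% = 1.7804
β_P = Σ w_i β_i = 0.22×1.6798 + 0.07×1.4681 + 0.28×0.5610 + 0.35×1.2403 + 0.08×1.7804 = 1.2059
MRP = 7.2% − 3.4% = 3.80%
E(R_P) = R_f + β_P × MRP = 3.4% + 1.2059 × 3.8% = 7.98%

7.98%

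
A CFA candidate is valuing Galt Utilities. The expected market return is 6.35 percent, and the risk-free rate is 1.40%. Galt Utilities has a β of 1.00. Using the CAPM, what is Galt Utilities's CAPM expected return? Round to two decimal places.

6.35%

Market risk premium = E(R_m) − R_f = 6.35% − 1.40% = 4.95%
E(R) = R_f + β × MRP = 1.40% + 1.00 × 4.95% = 6.35%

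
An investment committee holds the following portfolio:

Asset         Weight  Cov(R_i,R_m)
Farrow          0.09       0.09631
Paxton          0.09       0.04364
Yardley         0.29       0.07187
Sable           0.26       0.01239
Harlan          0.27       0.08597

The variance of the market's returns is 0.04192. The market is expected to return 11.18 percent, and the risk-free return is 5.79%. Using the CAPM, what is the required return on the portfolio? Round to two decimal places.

13.49%

β_Farrow = 0.09631 / 0.04192 = 2.2975
β_Paxton = 0.04364 / 0.04192 = 1.0410
β_Yardley = 0.07187 / 0.04192 = 1.7145
β_Sable = 0.01239 / 0.04192 = 0.2956
β_Harlan = 0.08597 / 0.04192 = 2.0508
β_P = Σ w_i β_i = 0.09×2.2975 + 0.09×1.0410 + 0.29×1.7145 + 0.26×0.2956 + 0.27×2.0508 = 1.4282
MRP = 11.18% − 5.79% = 5.39%
E(R_P) = R_f + β_P × MRP = 5.79% + 1.4282 × 5.39% = 13.49%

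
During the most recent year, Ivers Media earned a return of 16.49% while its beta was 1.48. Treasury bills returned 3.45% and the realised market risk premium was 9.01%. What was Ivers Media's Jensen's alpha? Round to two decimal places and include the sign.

-0.29%

CAPM benchmark = R_f + β(R_m − R_f) = 3.45% + 1.48 × 9.01% = 16.7848%
α = actual − benchmark = 16.49% − 16.7848% = -0.29%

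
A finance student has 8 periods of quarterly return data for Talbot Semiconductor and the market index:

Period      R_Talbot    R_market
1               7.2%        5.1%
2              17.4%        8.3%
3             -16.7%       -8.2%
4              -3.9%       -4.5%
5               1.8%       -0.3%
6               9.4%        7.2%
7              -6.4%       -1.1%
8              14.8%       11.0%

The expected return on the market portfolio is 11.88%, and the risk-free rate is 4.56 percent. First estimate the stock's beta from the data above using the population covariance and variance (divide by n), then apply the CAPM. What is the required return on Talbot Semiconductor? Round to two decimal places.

16.54%

Mean R_i = (7.2 + 17.4 − 16.7 − 3.9 + 1.8 + 9.4 − 6.4 + 14.8) / 8 = 2.9500%
Mean R_m = (5.1 + 8.3 − 8.2 − 4.5 − 0.3 + 7.2 − 1.1 + 11.0) / 8 = 2.1875%
Σ(R_i − R̄_i)(R_m − R̄_m) = 520.9850  ⇒  Cov = 520.9850 / 8 = 65.1231
Σ(R_m − R̄_m)² = 318.2488  ⇒  Var(R_m) = 318.2488 / 8 = 39.7811
β = Cov / Var(R_m) = 65.1231 / 39.7811 = 1.6370
MRP = 11.88% − 4.56% = 7.32%
E(R) = R_f + β × MRP = 4.56% + 1.6370 × 7.32% = 16.54%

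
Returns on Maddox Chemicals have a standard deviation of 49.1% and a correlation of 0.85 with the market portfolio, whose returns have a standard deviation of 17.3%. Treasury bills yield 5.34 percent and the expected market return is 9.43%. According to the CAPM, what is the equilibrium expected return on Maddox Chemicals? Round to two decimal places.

β = ρ × σ_i / σ_m = 0.85 × 49.1% / 17.3% = 2.4124
MRP = 9.43% − 5.34% = 4.09%
E(R) = 5.34% + 2.4124 × 4.09% = 15.21%

15.21%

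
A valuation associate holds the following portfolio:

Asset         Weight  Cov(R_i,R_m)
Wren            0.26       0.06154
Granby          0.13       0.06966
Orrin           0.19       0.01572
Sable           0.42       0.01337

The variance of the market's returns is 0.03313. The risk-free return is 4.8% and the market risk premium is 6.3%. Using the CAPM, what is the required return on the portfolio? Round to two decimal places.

β_Wren = 0.06154 / 0.03313 = 1.8575
β_Granby = 0.06966 / 0.03313 = 2.1026
β_Orrin = 0.01572 / 0.03313 = 0.4745
β_Sable = 0.01337 / 0.03313 = 0.4036
β_P = Σ w_i β_i = 0.26×1.8575 + 0.13×2.1026 + 0.19×0.4745 + 0.42×0.4036 = 1.0160
E(R_P) = R_f + β_P × MRP = 4.8% + 1.0160 × 6.3% = 11.20%

11.20%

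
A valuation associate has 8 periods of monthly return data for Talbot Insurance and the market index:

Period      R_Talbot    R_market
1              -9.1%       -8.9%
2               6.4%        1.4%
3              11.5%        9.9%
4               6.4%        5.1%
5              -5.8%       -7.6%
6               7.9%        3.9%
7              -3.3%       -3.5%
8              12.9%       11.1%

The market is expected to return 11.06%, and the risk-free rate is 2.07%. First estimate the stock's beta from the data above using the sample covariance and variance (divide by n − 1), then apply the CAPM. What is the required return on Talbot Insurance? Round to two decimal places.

Mean R_i = (-9.1 + 6.4 + 11.5 + 6.4 − 5.8 + 7.9 − 3.3 + 12.9) / 8 = 3.3625%
Mean R_m = (-8.9 + 1.4 + 9.9 + 5.1 − 7.6 + 3.9 − 3.5 + 11.1) / 8 = 1.4250%
Σ(R_i − R̄_i)(R_m − R̄_m) = 427.7375  ⇒  Cov = 427.7375 / 7 = 61.1054
Σ(R_m − R̄_m)² = 397.3750  ⇒  Var(R_m) = 397.3750 / 7 = 56.7679
β = Cov / Var(R_m) = 61.1054 / 56.7679 = 1.0764
MRP = 11.06% − 2.07% = 8.99%
E(R) = R_f + β × MRP = 2.07% + 1.0764 × 8.99% = 11.75%

11.75%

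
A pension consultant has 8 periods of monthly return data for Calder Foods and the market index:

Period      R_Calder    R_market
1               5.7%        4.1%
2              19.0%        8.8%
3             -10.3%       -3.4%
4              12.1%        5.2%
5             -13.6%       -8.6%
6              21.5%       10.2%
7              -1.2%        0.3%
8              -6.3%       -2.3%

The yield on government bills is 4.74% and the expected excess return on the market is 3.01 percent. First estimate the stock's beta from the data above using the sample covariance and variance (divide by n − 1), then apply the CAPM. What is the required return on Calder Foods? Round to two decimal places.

Mean R_i = (5.7 + 19.0 − 10.3 + 12.1 − 13.6 + 21.5 − 1.2 − 6.3) / 8 = 3.3625%
Mean R_m = (4.1 + 8.8 − 3.4 + 5.2 − 8.6 + 10.2 + 0.3 − 2.3) / 8 = 1.7875%
Σ(R_i − R̄_i)(R_m − R̄_m) = 590.8163  ⇒  Cov = 590.8163 / 7 = 84.4023
Σ(R_m − R̄_m)² = 290.6688  ⇒  Var(R_m) = 290.6688 / 7 = 41.5241
β = Cov / Var(R_m) = 84.4023 / 41.5241 = 2.0326
E(R) = R_f + β × MRP = 4.74% + 2.0326 × 3.01% = 10.86%

10.86%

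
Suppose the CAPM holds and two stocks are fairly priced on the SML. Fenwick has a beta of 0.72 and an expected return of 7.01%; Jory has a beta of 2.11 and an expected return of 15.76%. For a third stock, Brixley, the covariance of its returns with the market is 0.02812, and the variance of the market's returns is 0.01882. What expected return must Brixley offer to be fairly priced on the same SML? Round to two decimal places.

MRP = (15.76% − 7.01%) / (2.11 − 0.72) = 6.2950%
R_f = 7.01% − 0.72 × 6.2950% = 2.4776%
β_Brixley = Cov / Var(R_m) = 0.02812 / 0.01882 = 1.4942
E(R_Brixley) = R_f + β × MRP = 2.4776% + 1.4942 × 6.2950% = 11.88%

11.88%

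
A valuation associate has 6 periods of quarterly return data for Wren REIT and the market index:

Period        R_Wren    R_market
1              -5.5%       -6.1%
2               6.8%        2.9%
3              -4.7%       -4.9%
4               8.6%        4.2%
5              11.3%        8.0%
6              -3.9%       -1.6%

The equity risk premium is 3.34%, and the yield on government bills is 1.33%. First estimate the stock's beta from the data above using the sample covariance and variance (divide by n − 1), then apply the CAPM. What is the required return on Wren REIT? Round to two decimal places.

5.79%

Mean R_i = (-5.5 + 6.8 − 4.7 + 8.6 + 11.3 − 3.9) / 6 = 2.1000%
Mean R_m = (-6.1 + 2.9 − 4.9 + 4.2 + 8.0 − 1.6) / 6 = 0.4167%
Σ(R_i − R̄_i)(R_m − R̄_m) = 203.8100  ⇒  Cov = 203.8100 / 5 = 40.7620
Σ(R_m − R̄_m)² = 152.7883  ⇒  Var(R_m) = 152.7883 / 5 = 30.5577
β = Cov / Var(R_m) = 40.7620 / 30.5577 = 1.3339
E(R) = R_f + β × MRP = 1.33% + 1.3339 × 3.34% = 5.79%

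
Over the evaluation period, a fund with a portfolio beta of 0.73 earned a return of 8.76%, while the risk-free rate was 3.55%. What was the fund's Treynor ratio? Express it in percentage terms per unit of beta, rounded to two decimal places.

7.14%

Treynor = (R_P − R_f) / β_P = (8.76% − 3.55%) / 0.7300 = 5.21% / 0.7300 = 7.14%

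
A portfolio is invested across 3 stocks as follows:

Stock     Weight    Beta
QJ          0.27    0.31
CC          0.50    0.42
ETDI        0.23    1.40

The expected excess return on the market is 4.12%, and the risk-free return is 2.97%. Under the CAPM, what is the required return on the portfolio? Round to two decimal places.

β_P = Σ w_i β_i = 0.27×0.31 + 0.50×0.42 + 0.23×1.40 = 0.6157
E(R_P) = R_f + β_P × MRP = 2.97% + 0.6157 × 4.12% = 5.51%

5.51%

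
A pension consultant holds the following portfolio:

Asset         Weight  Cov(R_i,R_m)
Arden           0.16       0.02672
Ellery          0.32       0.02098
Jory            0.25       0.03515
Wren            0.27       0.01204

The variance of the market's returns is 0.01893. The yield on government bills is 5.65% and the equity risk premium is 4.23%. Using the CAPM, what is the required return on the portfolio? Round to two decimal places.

β_Arden = 0.02672 / 0.01893 = 1.4115
β_Ellery = 0.02098 / 0.01893 = 1.1083
β_Jory = 0.03515 / 0.01893 = 1.8568
β_Wren = 0.01204 / 0.01893 = 0.6360
β_P = Σ w_i β_i = 0.16×1.4115 + 0.32×1.1083 + 0.25×1.8568 + 0.27×0.6360 = 1.2164
E(R_P) = R_f + β_P × MRP = 5.65% + 1.2164 × 4.23% = 10.80%

10.80%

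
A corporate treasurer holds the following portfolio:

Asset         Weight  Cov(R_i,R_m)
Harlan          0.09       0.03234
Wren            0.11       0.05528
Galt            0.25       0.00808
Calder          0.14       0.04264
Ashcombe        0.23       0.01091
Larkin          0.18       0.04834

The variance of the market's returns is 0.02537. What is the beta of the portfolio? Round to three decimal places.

1.111

β_Harlan = 0.03234 / 0.02537 = 1.2747
β_Wren = 0.05528 / 0.02537 = 2.1790
β_Galt = 0.00808 / 0.02537 = 0.3185
β_Calder = 0.04264 / 0.02537 = 1.6807
β_Ashcombe = 0.01091 / 0.02537 = 0.4300
β_Larkin = 0.04834 / 0.02537 = 1.9054
β_P = Σ w_i β_i = 0.09×1.2747 + 0.11×2.1790 + 0.25×0.3185 + 0.14×1.6807 + 0.23×0.4300 + 0.18×1.9054 = 1.1112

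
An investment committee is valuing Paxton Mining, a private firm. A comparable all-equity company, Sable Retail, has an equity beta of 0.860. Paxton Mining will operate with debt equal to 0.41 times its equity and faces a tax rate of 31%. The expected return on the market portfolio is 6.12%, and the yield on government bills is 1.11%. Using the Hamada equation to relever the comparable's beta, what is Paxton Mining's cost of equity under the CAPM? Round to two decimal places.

β_L = β_U × [1 + (1 − t)(D/E)] = 0.860 × [1 + (1 − 0.31) × 0.41]
    = 0.860 × [1 + 0.69 × 0.41] = 0.860 × 1.2829 = 1.1033
MRP = 6.12% − 1.11% = 5.01%
E(R) = R_f + β_L × MRP = 1.11% + 1.1033 × 5.01% = 6.64%

6.64%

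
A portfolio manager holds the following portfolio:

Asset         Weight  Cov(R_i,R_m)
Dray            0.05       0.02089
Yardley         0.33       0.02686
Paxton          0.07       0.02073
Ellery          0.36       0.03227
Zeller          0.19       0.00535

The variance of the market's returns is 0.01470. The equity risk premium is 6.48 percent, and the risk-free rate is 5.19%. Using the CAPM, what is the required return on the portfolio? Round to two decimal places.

15.77%

β_Dray = 0.02089 / 0.01470 = 1.4211
β_Yardley = 0.02686 / 0.01470 = 1.8272
β_Paxton = 0.02073 / 0.01470 = 1.4102
β_Ellery = 0.03227 / 0.01470 = 2.1952
β_Zeller = 0.00535 / 0.01470 = 0.3639
β_P = Σ w_i β_i = 0.05×1.4211 + 0.33×1.8272 + 0.07×1.4102 + 0.36×2.1952 + 0.19×0.3639 = 1.6322
E(R_P) = R_f + β_P × MRP = 5.19% + 1.6322 × 6.48% = 15.77%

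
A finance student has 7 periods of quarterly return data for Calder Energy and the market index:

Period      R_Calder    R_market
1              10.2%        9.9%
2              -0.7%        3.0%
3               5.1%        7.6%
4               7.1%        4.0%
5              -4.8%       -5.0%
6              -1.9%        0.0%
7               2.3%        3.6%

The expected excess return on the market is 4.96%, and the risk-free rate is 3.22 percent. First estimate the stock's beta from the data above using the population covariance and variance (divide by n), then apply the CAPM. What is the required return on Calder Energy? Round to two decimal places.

8.14%

Mean R_i = (10.2 − 0.7 + 5.1 + 7.1 − 4.8 − 1.9 + 2.3) / 7 = 2.4714%
Mean R_m = (9.9 + 3.0 + 7.6 + 4.0 − 5.0 + 0.0 + 3.6) / 7 = 3.3000%
Σ(R_i − R̄_i)(R_m − R̄_m) = 141.2300  ⇒  Cov = 141.2300 / 7 = 20.1757
Σ(R_m − R̄_m)² = 142.5000  ⇒  Var(R_m) = 142.5000 / 7 = 20.3571
β = Cov / Var(R_m) = 20.1757 / 20.3571 = 0.9911
E(R) = R_f + β × MRP = 3.22% + 0.9911 × 4.96% = 8.14%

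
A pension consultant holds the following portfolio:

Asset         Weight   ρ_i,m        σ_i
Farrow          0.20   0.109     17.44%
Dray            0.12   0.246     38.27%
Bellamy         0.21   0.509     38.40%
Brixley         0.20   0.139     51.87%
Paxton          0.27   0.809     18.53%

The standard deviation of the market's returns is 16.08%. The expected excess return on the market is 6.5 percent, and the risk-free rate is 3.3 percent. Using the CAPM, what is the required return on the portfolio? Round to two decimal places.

7.79%

β_Farrow = 0.109 × 17.44% / 16.08% = 0.1182
β_Dray = 0.246 × 38.27% / 16.08% = 0.5855
β_Bellamy = 0.509 × 38.40% / 16.08% = 1.2155
β_Brixley = 0.139 × 51.87% / 16.08% = 0.4484
β_Paxton = 0.809 × 18.53% / 16.08% = 0.9323
β_P = Σ w_i β_i = 0.20×0.1182 + 0.12×0.5855 + 0.21×1.2155 + 0.20×0.4484 + 0.27×0.9323 = 0.6906
E(R_P) = R_f + β_P × MRP = 3.3% + 0.6906 × 6.5% = 7.79%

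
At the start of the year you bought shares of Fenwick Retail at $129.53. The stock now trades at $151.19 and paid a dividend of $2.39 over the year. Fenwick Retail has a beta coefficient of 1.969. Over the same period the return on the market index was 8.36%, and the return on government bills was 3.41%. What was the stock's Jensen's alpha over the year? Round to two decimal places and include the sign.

+5.41%

Realised HPR = (P1 + D1 − P0) / P0 = (151.19 + 2.39 − 129.53) / 129.53 = 24.05 / 129.53 = 18.5671%
MRP = 8.36% − 3.41% = 4.95%
CAPM required = R_f + β·MRP = 3.41% + 1.969 × 4.95% = 13.15655%
α = realised − required = 18.5671% − 13.15655% = +5.41%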